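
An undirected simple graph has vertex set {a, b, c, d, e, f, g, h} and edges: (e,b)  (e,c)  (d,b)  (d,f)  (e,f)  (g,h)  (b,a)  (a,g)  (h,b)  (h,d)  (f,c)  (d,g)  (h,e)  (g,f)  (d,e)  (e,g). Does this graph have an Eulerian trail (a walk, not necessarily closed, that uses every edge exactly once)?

Degrees: a:2, b:4, c:2, d:5, e:6, f:4, g:5, h:4
Odd-degree vertices: d, g (2 total).
The non-isolated vertices are connected and exactly 2 have odd degree, so an Eulerian trail exists (from d to g).

Yes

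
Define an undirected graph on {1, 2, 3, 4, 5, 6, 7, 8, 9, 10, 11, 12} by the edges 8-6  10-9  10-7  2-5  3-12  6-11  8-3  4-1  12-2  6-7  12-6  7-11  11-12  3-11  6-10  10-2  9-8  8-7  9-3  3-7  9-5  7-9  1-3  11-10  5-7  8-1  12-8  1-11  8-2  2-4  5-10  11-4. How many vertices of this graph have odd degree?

8

Degrees: 1:4, 2:5, 3:6, 4:3, 5:4, 6:5, 7:7, 8:7, 9:5, 10:6, 11:7, 12:5
Odd-degree vertices: 2, 4, 6, 7, 8, 9, 11, 12.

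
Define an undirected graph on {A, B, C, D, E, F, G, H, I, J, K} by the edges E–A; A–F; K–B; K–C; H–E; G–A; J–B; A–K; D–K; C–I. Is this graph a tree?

The graph has 11 vertices and 10 edges.
Connected and |E| = |V| - 1, which characterizes a tree.

Yes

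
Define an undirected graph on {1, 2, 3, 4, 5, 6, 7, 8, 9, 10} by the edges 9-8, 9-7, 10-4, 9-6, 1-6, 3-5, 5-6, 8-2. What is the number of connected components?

2

Component: {4, 10}
Component: {1, 2, 3, 5, 6, 7, 8, 9}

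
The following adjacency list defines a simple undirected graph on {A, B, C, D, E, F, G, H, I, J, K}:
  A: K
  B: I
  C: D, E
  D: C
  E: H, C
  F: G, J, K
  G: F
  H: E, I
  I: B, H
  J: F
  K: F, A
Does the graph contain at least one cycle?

|V| = 11, |E| = 9, number of components = 2.
Since 9 = 11 - 2, the graph is a forest and contains no cycle.

No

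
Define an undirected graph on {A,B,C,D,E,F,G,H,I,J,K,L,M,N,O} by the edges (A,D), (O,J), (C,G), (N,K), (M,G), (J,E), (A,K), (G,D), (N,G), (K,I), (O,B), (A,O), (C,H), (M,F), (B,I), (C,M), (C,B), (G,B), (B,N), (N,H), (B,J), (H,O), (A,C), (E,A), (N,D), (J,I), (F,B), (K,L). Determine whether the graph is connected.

Yes

A breadth-first search from A visits A, D, E, O, C, K, G, N, J, H, B, M, I, L, F — all 15 vertices — so the graph is connected.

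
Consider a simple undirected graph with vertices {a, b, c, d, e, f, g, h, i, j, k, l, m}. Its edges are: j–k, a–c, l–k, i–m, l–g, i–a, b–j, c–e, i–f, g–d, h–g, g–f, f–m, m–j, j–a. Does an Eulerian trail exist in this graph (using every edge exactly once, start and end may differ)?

Degrees: a:3, b:1, c:2, d:1, e:1, f:3, g:4, h:1, i:3, j:4, k:2, l:2, m:3
Odd-degree vertices: a, b, d, e, f, h, i, m (8 total).
An Eulerian trail requires 0 or 2 odd-degree vertices; here there are 8.

No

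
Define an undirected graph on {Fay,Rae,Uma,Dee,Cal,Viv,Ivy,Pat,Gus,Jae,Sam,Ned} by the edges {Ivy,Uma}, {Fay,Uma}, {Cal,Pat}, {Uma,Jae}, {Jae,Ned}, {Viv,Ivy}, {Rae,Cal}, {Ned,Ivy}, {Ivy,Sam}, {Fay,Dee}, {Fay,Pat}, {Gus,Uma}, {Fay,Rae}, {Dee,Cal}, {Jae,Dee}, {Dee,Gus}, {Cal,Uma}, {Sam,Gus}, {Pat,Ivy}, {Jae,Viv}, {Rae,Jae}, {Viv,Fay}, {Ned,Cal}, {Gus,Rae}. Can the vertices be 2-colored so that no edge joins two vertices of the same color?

A valid 2-coloring puts {Rae, Uma, Dee, Viv, Pat, Sam, Ned} on one side and {Fay, Cal, Ivy, Gus, Jae} on the other; every edge crosses between the two sides.

Yes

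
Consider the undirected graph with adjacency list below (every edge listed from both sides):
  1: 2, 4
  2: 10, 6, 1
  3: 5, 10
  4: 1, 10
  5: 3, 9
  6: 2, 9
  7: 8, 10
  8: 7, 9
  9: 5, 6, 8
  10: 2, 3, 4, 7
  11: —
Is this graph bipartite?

Color {2, 3, 4, 7, 9, 11} black and {1, 5, 6, 8, 10} white. No edge joins two same-colored vertices, so the graph is bipartite.

Yes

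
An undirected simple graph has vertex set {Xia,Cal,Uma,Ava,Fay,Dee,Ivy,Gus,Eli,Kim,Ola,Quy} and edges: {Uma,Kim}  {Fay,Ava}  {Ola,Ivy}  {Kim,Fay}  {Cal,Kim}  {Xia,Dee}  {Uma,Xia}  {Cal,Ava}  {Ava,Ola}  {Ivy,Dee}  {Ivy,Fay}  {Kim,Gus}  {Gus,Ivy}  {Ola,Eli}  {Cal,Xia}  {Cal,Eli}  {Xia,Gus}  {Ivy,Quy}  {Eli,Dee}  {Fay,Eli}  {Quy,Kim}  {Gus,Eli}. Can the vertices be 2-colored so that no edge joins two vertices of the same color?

Yes

A valid 2-coloring puts {Cal, Uma, Fay, Dee, Gus, Ola, Quy} on one side and {Xia, Ava, Ivy, Eli, Kim} on the other; every edge crosses between the two sides.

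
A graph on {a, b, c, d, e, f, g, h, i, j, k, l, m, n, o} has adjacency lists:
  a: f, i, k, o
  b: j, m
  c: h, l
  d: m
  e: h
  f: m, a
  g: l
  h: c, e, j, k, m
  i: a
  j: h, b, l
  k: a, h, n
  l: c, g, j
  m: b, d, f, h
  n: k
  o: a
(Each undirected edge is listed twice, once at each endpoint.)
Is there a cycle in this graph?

Yes

|V| = 15, |E| = 17, number of components = 1.
Since 17 > 15 - 1, a cycle must exist; for instance a-k-h-j-b-m-f-a.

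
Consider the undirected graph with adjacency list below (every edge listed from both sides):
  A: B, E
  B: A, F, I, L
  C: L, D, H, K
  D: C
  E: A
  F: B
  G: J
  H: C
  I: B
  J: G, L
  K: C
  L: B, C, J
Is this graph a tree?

|V| = 12, |E| = 11.
It is connected with exactly 11 edges, hence acyclic — it is a tree.

Yes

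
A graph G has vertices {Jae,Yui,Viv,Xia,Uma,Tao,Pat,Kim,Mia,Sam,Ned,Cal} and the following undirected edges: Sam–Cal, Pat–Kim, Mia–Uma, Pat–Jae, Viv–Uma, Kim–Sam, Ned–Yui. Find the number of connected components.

5

Component: {Xia}
Component: {Tao}
Component: {Yui, Ned}
Component: {Viv, Uma, Mia}
Component: {Jae, Pat, Kim, Sam, Cal}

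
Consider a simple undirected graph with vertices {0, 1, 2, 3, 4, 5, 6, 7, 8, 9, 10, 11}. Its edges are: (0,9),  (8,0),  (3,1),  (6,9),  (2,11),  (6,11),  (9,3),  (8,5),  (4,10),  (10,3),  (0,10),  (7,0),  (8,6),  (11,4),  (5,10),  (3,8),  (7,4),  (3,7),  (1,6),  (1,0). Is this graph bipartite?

Partition the vertices as {1, 7, 8, 9, 10, 11} vs {0, 2, 3, 4, 5, 6}. Each listed edge has one endpoint in each part, so the graph is bipartite.

Yes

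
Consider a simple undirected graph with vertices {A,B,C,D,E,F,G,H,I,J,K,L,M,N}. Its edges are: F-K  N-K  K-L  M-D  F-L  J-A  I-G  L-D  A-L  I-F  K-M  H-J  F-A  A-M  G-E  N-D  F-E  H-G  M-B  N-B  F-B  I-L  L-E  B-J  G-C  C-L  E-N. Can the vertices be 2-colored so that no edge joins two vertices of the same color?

No

The cycle F-L-A-F has length 3, which is odd, so the graph is not bipartite.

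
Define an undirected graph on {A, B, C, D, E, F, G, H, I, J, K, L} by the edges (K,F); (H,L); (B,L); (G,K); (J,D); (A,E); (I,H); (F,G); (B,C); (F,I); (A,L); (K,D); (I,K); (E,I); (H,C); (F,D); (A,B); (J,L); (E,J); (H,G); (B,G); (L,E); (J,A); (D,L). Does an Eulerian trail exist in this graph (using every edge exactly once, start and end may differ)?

Yes

Degrees: A:4, B:4, C:2, D:4, E:4, F:4, G:4, H:4, I:4, J:4, K:4, L:6
Odd-degree vertices: none (0 total).
With 0 odd-degree vertices and all edges in one connected piece, an Eulerian trail exists.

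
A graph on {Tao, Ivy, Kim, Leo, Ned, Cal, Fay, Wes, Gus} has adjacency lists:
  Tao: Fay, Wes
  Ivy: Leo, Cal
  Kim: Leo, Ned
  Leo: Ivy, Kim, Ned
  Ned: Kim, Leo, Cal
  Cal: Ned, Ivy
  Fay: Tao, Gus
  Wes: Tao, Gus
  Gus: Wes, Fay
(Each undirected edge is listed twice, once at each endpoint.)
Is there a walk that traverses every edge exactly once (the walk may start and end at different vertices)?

No

Degrees: Tao:2, Ivy:2, Kim:2, Leo:3, Ned:3, Cal:2, Fay:2, Wes:2, Gus:2
Odd-degree vertices: Leo, Ned (2 total).
The edges lie in more than one component, so no single trail can cover them all.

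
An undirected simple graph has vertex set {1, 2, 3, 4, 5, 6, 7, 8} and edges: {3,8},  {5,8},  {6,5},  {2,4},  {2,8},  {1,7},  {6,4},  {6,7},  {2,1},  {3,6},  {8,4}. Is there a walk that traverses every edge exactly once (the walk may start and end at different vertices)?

Degrees: 1:2, 2:3, 3:2, 4:3, 5:2, 6:4, 7:2, 8:4
Odd-degree vertices: 2, 4 (2 total).
With 2 odd-degree vertices and all edges in one connected piece, an Eulerian trail exists (from 2 to 4).

Yes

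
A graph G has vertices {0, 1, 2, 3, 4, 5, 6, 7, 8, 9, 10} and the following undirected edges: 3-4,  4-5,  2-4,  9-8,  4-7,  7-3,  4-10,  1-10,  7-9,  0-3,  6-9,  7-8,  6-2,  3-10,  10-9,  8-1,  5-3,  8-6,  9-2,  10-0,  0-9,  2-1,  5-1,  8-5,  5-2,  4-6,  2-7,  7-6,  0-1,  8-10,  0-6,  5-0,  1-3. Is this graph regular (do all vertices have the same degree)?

Yes

Degrees: 0:6, 1:6, 2:6, 3:6, 4:6, 5:6, 6:6, 7:6, 8:6, 9:6, 10:6
All degrees equal 6; the graph is regular.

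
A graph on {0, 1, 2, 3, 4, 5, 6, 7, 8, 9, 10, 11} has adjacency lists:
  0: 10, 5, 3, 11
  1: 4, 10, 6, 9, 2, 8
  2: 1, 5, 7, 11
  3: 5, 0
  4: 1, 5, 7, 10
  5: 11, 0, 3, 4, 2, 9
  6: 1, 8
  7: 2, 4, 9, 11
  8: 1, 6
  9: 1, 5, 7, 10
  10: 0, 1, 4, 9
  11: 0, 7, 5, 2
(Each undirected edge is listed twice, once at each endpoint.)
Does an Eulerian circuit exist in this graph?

Yes

Degrees: 0:4, 1:6, 2:4, 3:2, 4:4, 5:6, 6:2, 7:4, 8:2, 9:4, 10:4, 11:4
All degrees are even and the non-isolated vertices are connected — an Eulerian circuit exists.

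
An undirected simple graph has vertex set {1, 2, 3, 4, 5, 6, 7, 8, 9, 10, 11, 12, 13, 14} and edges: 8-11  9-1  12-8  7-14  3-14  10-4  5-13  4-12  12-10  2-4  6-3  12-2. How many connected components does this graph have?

Component: {1, 9}
Component: {5, 13}
Component: {3, 6, 7, 14}
Component: {2, 4, 8, 10, 11, 12}

4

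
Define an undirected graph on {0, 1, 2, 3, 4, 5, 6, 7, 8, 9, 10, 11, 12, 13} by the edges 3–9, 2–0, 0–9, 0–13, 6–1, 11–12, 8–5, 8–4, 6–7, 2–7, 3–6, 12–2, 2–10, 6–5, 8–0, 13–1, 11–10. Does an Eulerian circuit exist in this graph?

Degrees: 0:4, 1:2, 2:4, 3:2, 4:1, 5:2, 6:4, 7:2, 8:3, 9:2, 10:2, 11:2, 12:2, 13:2
4, 8 have odd degree; an Eulerian circuit needs every degree to be even, so none exists.

No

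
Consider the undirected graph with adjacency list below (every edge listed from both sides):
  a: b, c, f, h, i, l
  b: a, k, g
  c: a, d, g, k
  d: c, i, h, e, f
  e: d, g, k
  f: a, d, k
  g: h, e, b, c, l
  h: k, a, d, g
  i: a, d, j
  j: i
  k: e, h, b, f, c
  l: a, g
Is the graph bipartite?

Yes

Partition the vertices as {b, c, e, f, h, i, l} vs {a, d, g, j, k}. Each listed edge has one endpoint in each part, so the graph is bipartite.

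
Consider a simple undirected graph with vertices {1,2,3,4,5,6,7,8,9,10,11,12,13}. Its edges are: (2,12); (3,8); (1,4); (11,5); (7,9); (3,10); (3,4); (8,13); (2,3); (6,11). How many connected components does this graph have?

3

Component: {7, 9}
Component: {5, 6, 11}
Component: {1, 2, 3, 4, 8, 10, 12, 13}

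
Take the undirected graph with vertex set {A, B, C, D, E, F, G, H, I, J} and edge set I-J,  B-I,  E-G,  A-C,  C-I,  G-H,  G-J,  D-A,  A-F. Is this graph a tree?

Yes

The graph has 10 vertices and 9 edges.
Connected and |E| = |V| - 1, which characterizes a tree.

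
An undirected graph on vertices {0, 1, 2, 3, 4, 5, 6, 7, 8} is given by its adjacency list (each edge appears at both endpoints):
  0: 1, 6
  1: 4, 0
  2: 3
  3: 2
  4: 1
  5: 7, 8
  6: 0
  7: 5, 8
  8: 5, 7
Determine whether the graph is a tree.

The graph has 9 vertices and 7 edges.
It splits into 3 components, so it cannot be a tree.

No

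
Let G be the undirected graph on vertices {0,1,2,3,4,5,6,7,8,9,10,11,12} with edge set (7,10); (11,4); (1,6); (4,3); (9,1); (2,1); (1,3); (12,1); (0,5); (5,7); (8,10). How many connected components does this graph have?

2

Component: {0, 5, 7, 8, 10}
Component: {1, 2, 3, 4, 6, 9, 11, 12}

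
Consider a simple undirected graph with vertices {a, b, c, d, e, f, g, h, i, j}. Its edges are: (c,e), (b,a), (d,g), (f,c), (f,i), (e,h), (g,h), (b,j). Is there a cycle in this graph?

No

|V| = 10, |E| = 8, number of components = 2.
A forest on 10 vertices with 2 components has exactly 8 edges, which matches — so no cycle.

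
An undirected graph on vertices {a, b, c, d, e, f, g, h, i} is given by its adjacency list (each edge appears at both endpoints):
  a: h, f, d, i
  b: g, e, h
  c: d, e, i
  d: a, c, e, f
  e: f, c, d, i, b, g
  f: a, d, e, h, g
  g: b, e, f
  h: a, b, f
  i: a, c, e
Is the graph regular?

No

Degrees: a:4, b:3, c:3, d:4, e:6, f:5, g:3, h:3, i:3
Vertex b has degree 3 while e has degree 6, so the graph is not regular.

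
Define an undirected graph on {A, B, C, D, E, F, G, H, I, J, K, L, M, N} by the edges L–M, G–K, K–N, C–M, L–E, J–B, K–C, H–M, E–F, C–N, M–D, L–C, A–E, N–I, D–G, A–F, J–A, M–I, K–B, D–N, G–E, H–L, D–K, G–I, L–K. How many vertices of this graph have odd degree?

Degrees: A:3, B:2, C:4, D:4, E:4, F:2, G:4, H:2, I:3, J:2, K:6, L:5, M:5, N:4
Odd-degree vertices: A, I, L, M.

4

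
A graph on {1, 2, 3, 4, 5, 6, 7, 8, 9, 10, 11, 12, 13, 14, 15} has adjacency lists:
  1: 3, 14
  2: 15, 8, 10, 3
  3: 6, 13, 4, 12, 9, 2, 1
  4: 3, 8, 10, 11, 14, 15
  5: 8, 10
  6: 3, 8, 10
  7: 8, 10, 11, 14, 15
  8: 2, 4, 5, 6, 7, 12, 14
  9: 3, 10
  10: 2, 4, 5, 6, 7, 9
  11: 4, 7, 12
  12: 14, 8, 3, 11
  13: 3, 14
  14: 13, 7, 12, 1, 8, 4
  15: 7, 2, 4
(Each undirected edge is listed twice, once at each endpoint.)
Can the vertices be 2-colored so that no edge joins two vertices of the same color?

No

7-14-8-7 is an odd cycle (length 3), and a bipartite graph can contain only even cycles.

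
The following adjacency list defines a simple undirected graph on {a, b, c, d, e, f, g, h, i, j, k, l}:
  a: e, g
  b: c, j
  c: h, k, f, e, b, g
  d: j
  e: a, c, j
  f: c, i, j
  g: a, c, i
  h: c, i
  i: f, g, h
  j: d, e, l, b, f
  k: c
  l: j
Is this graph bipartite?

Yes

Color {b, d, e, f, g, h, k, l} black and {a, c, i, j} white. No edge joins two same-colored vertices, so the graph is bipartite.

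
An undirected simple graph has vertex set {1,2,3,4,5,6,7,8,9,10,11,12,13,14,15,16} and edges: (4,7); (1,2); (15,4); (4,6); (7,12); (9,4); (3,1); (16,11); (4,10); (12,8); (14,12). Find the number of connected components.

Component: {5}
Component: {13}
Component: {11, 16}
Component: {1, 2, 3}
Component: {4, 6, 7, 8, 9, 10, 12, 14, 15}

5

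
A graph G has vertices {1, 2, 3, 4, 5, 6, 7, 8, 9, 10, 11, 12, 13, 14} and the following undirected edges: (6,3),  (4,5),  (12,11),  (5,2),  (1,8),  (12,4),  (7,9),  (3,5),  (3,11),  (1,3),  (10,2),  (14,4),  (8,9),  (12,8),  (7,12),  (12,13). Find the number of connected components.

Component: {1, 2, 3, 4, 5, 6, 7, 8, 9, 10, 11, 12, 13, 14}

1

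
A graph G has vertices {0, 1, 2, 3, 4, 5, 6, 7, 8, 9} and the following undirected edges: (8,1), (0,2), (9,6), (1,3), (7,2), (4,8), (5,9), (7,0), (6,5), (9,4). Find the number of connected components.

Component: {0, 2, 7}
Component: {1, 3, 4, 5, 6, 8, 9}

2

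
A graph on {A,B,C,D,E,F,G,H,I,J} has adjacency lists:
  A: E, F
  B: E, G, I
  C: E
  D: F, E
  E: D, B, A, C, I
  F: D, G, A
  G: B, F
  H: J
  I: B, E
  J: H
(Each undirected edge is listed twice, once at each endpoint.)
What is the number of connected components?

2

Component: {H, J}
Component: {A, B, C, D, E, F, G, I}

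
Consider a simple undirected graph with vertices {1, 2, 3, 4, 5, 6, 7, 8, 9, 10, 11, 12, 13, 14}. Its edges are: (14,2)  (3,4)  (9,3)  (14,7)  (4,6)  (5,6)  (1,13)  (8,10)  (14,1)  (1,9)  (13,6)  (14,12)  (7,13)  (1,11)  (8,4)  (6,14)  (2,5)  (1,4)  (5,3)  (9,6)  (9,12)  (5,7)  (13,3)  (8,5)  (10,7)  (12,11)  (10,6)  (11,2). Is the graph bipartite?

A valid 2-coloring puts {4, 5, 9, 10, 11, 13, 14} on one side and {1, 2, 3, 6, 7, 8, 12} on the other; every edge crosses between the two sides.

Yes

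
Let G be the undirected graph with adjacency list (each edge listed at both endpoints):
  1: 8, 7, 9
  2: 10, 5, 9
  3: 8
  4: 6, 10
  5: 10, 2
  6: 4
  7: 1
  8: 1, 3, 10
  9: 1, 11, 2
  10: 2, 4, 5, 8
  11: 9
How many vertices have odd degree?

8

Degrees: 1:3, 2:3, 3:1, 4:2, 5:2, 6:1, 7:1, 8:3, 9:3, 10:4, 11:1
Odd-degree vertices: 1, 2, 3, 6, 7, 8, 9, 11.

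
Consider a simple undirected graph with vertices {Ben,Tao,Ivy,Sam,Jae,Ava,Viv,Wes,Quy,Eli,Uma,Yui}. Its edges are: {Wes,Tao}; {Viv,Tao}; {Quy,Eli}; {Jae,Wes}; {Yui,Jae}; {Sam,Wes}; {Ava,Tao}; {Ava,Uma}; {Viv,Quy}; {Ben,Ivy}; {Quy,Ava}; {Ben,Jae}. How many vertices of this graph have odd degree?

Degrees: Ben:2, Tao:3, Ivy:1, Sam:1, Jae:3, Ava:3, Viv:2, Wes:3, Quy:3, Eli:1, Uma:1, Yui:1
Odd-degree vertices: Tao, Ivy, Sam, Jae, Ava, Wes, Quy, Eli, Uma, Yui.

10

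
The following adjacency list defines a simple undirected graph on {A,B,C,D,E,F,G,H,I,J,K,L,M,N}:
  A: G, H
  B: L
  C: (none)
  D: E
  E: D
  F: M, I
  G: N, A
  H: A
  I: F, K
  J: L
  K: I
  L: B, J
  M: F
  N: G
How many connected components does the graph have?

5

Component: {C}
Component: {D, E}
Component: {B, J, L}
Component: {A, G, H, N}
Component: {F, I, K, M}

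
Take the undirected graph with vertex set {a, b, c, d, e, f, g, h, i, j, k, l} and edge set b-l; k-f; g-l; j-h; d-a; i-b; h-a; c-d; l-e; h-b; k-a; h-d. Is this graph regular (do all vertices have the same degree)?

No

Degrees: a:3, b:3, c:1, d:3, e:1, f:1, g:1, h:4, i:1, j:1, k:2, l:3
Degrees are not all equal (e.g. deg(c)=1 but deg(h)=4); not regular.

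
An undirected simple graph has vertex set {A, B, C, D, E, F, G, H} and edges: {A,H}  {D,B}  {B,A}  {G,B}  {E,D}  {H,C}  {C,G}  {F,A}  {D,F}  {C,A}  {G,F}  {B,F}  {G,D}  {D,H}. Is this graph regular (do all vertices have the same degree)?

No

Degrees: A:4, B:4, C:3, D:5, E:1, F:4, G:4, H:3
Degrees are not all equal (e.g. deg(E)=1 but deg(D)=5); not regular.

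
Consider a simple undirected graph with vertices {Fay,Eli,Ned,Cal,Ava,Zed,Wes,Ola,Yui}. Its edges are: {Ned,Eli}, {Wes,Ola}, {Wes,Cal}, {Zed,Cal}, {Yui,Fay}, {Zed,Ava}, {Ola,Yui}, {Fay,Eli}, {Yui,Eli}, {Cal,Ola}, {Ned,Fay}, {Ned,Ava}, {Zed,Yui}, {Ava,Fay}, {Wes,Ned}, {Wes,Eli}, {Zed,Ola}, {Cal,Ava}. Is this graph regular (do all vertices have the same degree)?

Yes

Degrees: Fay:4, Eli:4, Ned:4, Cal:4, Ava:4, Zed:4, Wes:4, Ola:4, Yui:4
Every vertex has degree 4, so the graph is 4-regular.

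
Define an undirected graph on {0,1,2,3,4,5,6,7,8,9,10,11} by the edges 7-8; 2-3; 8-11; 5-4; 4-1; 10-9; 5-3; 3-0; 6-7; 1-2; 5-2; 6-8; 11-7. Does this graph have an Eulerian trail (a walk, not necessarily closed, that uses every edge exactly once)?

No

Degrees: 0:1, 1:2, 2:3, 3:3, 4:2, 5:3, 6:2, 7:3, 8:3, 9:1, 10:1, 11:2
Odd-degree vertices: 0, 2, 3, 5, 7, 8, 9, 10 (8 total).
An Eulerian trail requires 0 or 2 odd-degree vertices; here there are 8.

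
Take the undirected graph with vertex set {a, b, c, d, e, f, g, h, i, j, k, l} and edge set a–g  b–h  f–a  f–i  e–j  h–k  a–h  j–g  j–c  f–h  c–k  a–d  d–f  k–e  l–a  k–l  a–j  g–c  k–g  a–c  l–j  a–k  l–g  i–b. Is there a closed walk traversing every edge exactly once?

Degrees: a:8, b:2, c:4, d:2, e:2, f:4, g:5, h:4, i:2, j:5, k:6, l:4
Vertices with odd degree: g, j. An Eulerian circuit requires all degrees even.

No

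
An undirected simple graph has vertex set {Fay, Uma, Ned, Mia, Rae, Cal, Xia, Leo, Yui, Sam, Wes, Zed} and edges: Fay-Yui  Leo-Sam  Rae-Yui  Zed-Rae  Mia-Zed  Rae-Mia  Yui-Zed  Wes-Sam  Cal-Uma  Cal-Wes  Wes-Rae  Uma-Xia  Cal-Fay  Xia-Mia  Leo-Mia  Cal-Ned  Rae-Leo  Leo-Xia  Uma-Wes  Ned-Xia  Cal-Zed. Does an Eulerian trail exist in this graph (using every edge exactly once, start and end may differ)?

No

Degrees: Fay:2, Uma:3, Ned:2, Mia:4, Rae:5, Cal:5, Xia:4, Leo:4, Yui:3, Sam:2, Wes:4, Zed:4
Odd-degree vertices: Uma, Rae, Cal, Yui (4 total).
With 4 odd-degree vertices (more than two), no single trail can use every edge.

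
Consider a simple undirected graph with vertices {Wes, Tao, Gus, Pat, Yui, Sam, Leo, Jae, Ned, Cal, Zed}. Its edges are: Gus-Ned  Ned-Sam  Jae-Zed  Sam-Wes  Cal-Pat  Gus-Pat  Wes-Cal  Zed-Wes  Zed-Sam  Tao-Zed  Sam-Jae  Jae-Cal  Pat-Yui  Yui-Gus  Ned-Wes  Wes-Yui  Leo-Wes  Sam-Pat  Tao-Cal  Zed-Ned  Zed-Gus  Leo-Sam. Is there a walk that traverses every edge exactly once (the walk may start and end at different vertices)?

Degrees: Wes:6, Tao:2, Gus:4, Pat:4, Yui:3, Sam:6, Leo:2, Jae:3, Ned:4, Cal:4, Zed:6
Odd-degree vertices: Yui, Jae (2 total).
With 2 odd-degree vertices and all edges in one connected piece, an Eulerian trail exists (from Yui to Jae).

Yes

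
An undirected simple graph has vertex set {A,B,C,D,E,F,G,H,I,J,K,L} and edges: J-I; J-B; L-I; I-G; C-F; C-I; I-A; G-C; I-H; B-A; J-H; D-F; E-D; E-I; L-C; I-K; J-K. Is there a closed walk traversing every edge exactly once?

Yes

Degrees: A:2, B:2, C:4, D:2, E:2, F:2, G:2, H:2, I:8, J:4, K:2, L:2
Every vertex has even degree and the edges form a single connected piece, so an Eulerian circuit exists.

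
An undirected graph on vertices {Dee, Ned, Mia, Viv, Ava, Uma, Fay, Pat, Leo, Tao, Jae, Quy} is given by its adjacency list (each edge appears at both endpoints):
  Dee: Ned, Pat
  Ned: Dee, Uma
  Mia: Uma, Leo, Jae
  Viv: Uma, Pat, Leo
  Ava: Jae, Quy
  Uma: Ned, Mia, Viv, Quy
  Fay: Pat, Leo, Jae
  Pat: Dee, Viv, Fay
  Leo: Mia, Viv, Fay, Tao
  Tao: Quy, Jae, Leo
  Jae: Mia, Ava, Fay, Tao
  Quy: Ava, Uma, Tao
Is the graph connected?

Starting from Dee and exploring outward reaches every vertex (Dee, Ned, Pat, Uma, Viv, Fay, Mia, Quy, Leo, Jae, Tao, Ava); the graph is connected.

Yes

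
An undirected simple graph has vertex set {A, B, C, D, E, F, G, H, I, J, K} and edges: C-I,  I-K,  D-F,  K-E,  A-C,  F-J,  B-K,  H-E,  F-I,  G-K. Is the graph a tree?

Yes

The graph has 11 vertices and 10 edges.
It is connected with exactly 10 edges, hence acyclic — it is a tree.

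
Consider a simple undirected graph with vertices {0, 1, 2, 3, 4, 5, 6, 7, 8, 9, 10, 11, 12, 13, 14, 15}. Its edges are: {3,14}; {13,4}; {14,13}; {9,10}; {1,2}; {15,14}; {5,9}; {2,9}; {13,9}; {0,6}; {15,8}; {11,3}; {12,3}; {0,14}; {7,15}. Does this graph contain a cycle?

|V| = 16, |E| = 15, number of components = 1.
Since 15 = 16 - 1, the graph is a forest and contains no cycle.

No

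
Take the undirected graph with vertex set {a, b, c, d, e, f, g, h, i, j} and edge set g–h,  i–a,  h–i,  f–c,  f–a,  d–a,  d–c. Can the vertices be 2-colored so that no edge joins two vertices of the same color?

Partition the vertices as {b, d, e, f, g, i, j} vs {a, c, h}. Each listed edge has one endpoint in each part, so the graph is bipartite.

Yes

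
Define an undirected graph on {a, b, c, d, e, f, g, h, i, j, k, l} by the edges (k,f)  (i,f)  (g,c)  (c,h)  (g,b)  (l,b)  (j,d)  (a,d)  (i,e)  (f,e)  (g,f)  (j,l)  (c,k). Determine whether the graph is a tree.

|V| = 12, |E| = 13.
Connected but with 13 > 11 edges, so it has a cycle and is not a tree.

No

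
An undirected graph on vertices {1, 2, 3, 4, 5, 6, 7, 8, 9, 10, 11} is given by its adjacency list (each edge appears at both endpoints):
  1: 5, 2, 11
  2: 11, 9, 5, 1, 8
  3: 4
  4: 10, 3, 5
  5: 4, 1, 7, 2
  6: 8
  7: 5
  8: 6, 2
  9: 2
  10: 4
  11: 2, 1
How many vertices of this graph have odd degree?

Degrees: 1:3, 2:5, 3:1, 4:3, 5:4, 6:1, 7:1, 8:2, 9:1, 10:1, 11:2
Odd-degree vertices: 1, 2, 3, 4, 6, 7, 9, 10.

8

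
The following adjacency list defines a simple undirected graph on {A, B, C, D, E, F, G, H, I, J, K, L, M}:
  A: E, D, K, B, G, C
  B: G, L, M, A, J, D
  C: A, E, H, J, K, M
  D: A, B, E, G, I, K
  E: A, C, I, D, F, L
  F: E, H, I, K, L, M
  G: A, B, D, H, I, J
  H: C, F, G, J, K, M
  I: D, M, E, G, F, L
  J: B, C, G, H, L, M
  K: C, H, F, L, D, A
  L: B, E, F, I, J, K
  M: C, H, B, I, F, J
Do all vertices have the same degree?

Degrees: A:6, B:6, C:6, D:6, E:6, F:6, G:6, H:6, I:6, J:6, K:6, L:6, M:6
Every vertex has degree 6, so the graph is 6-regular.

Yes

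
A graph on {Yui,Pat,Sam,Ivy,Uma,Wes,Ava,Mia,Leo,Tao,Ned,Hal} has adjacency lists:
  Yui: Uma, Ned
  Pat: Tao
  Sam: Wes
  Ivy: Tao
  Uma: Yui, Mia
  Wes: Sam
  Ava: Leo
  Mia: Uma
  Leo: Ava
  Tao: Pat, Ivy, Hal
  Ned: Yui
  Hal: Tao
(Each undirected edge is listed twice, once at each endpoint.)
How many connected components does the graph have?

Component: {Sam, Wes}
Component: {Ava, Leo}
Component: {Yui, Uma, Mia, Ned}
Component: {Pat, Ivy, Tao, Hal}

4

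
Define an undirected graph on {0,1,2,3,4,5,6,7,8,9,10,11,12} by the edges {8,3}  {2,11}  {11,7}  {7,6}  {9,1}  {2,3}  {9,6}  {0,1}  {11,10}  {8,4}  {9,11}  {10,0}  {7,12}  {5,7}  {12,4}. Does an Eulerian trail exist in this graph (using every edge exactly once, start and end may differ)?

Degrees: 0:2, 1:2, 2:2, 3:2, 4:2, 5:1, 6:2, 7:4, 8:2, 9:3, 10:2, 11:4, 12:2
Odd-degree vertices: 5, 9 (2 total).
With 2 odd-degree vertices and all edges in one connected piece, an Eulerian trail exists (from 5 to 9).

Yes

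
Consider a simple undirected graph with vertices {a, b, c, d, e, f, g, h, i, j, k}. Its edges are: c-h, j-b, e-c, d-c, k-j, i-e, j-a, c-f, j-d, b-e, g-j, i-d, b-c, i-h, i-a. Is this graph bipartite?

b-e-c-b is an odd cycle (length 3), and a bipartite graph can contain only even cycles.

No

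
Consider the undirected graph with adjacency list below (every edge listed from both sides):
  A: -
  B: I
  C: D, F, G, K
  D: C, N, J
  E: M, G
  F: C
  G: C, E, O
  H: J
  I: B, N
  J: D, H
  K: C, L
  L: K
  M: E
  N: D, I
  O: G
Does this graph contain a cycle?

No

|V| = 15, |E| = 13, number of components = 2.
Since 13 = 15 - 2, the graph is a forest and contains no cycle.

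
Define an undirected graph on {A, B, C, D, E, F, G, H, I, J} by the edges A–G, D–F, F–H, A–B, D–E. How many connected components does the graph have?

Component: {C}
Component: {I}
Component: {J}
Component: {A, B, G}
Component: {D, E, F, H}

5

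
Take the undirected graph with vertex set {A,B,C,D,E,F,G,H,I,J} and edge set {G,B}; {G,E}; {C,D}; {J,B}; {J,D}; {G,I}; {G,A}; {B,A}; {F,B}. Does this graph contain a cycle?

Yes

|V| = 10, |E| = 9, number of components = 2.
Since 9 > 10 - 2, a cycle must exist; for instance A-B-G-A.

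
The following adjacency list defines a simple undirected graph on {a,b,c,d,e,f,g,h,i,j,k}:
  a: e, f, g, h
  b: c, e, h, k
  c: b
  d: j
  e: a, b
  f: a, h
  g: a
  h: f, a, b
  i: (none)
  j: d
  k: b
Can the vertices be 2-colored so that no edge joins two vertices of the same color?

No

h-f-a-h is an odd cycle (length 3), and a bipartite graph can contain only even cycles.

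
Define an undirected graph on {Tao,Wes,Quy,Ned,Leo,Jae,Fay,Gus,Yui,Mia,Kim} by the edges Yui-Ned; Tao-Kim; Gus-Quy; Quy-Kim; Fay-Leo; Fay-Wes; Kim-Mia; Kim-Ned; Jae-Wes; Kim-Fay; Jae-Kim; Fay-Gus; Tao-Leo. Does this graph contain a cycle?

|V| = 11, |E| = 13, number of components = 1.
One cycle is Tao-Kim-Jae-Wes-Fay-Leo-Tao.

Yes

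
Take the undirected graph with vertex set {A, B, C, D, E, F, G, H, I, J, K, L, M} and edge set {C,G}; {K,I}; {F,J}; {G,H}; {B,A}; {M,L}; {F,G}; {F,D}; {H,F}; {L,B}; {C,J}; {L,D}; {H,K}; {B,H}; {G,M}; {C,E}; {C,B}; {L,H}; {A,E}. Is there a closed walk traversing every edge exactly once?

Degrees: A:2, B:4, C:4, D:2, E:2, F:4, G:4, H:5, I:1, J:2, K:2, L:4, M:2
Vertices with odd degree: H, I. An Eulerian circuit requires all degrees even.

No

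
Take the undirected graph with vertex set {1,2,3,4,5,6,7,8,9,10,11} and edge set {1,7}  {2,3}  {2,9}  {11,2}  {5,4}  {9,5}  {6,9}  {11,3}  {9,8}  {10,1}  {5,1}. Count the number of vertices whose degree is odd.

8

Degrees: 1:3, 2:3, 3:2, 4:1, 5:3, 6:1, 7:1, 8:1, 9:4, 10:1, 11:2
Odd-degree vertices: 1, 2, 4, 5, 6, 7, 8, 10.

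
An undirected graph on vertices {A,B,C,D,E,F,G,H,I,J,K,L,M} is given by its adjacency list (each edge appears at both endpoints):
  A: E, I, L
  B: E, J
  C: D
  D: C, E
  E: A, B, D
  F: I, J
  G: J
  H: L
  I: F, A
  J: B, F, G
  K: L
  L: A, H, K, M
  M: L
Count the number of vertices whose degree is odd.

8

Degrees: A:3, B:2, C:1, D:2, E:3, F:2, G:1, H:1, I:2, J:3, K:1, L:4, M:1
Odd-degree vertices: A, C, E, G, H, J, K, M.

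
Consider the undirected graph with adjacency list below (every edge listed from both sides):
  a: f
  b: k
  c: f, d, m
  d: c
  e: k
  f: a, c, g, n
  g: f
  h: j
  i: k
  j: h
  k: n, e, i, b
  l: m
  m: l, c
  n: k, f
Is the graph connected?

No

Component: {h, j}
Component: {a, b, c, d, e, f, g, i, k, l, m, n}
No edge joins these 2 groups, so the graph is disconnected.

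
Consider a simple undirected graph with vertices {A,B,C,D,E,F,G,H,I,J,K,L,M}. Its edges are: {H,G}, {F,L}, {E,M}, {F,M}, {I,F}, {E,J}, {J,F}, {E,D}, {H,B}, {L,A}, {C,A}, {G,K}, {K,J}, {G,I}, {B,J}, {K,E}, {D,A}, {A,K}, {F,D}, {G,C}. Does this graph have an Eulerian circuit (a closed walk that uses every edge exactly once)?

Degrees: A:4, B:2, C:2, D:3, E:4, F:5, G:4, H:2, I:2, J:4, K:4, L:2, M:2
D, F have odd degree; an Eulerian circuit needs every degree to be even, so none exists.

No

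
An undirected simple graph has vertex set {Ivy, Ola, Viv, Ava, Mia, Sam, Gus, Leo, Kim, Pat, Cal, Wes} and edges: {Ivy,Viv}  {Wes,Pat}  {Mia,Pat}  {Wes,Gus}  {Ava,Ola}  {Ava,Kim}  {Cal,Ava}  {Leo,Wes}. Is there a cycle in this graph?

No

|V| = 12, |E| = 8, number of components = 4.
Since 8 = 12 - 4, the graph is a forest and contains no cycle.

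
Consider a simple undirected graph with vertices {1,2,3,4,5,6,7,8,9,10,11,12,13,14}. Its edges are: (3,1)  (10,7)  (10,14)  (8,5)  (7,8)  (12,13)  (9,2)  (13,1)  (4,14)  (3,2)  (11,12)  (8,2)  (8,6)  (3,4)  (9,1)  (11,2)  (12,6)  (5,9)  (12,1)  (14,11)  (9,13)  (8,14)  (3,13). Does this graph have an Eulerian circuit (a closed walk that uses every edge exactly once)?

No

Degrees: 1:4, 2:4, 3:4, 4:2, 5:2, 6:2, 7:2, 8:5, 9:4, 10:2, 11:3, 12:4, 13:4, 14:4
Vertices with odd degree: 8, 11. An Eulerian circuit requires all degrees even.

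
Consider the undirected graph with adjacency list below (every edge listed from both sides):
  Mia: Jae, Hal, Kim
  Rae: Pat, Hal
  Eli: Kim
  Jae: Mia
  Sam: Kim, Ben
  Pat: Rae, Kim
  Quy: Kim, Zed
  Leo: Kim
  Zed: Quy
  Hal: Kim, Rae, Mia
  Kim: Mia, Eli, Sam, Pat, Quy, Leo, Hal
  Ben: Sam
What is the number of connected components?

Component: {Mia, Rae, Eli, Jae, Sam, Pat, Quy, Leo, Zed, Hal, Kim, Ben}

1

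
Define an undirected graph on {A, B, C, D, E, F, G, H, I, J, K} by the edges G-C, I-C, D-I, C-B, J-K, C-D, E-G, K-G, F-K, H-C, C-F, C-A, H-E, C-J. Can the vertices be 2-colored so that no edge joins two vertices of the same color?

No

The cycle D-I-C-D has length 3, which is odd, so the graph is not bipartite.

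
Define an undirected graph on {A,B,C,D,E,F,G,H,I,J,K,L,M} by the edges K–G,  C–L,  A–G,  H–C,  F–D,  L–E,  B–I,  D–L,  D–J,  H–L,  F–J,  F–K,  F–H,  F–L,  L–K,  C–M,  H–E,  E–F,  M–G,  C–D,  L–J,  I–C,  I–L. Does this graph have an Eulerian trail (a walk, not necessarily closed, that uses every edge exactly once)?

Degrees: A:1, B:1, C:5, D:4, E:3, F:6, G:3, H:4, I:3, J:3, K:3, L:8, M:2
Odd-degree vertices: A, B, C, E, G, I, J, K (8 total).
With 8 odd-degree vertices (more than two), no single trail can use every edge.

No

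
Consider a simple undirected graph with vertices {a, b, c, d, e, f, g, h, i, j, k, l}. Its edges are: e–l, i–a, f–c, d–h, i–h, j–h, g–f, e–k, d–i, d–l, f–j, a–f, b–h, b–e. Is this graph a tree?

The graph has 12 vertices and 14 edges.
A tree on 12 vertices has exactly 11 edges; this graph has 14, so it contains a cycle and is not a tree.

No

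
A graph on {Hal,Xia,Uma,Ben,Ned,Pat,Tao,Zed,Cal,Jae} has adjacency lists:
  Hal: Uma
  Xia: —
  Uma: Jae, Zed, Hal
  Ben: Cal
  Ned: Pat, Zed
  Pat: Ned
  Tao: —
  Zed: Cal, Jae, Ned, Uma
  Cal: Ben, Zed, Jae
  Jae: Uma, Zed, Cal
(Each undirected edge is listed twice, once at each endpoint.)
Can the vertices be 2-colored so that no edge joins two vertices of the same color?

No

The cycle Cal-Zed-Jae-Cal has length 3, which is odd, so the graph is not bipartite.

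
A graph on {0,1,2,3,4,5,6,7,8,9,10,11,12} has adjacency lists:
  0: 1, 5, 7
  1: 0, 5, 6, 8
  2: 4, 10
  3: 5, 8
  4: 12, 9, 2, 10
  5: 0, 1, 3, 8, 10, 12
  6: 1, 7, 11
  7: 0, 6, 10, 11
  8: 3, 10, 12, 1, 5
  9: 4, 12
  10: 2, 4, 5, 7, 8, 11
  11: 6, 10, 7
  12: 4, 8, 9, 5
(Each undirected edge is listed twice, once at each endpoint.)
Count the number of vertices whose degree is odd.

Degrees: 0:3, 1:4, 2:2, 3:2, 4:4, 5:6, 6:3, 7:4, 8:5, 9:2, 10:6, 11:3, 12:4
Odd-degree vertices: 0, 6, 8, 11.

4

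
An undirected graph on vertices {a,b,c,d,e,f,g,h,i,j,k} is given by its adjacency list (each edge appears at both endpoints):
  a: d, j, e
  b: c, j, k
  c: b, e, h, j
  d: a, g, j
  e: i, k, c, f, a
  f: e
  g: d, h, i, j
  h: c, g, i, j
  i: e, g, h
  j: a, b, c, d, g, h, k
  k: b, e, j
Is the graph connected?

Yes

Starting from a and exploring outward reaches every vertex (a, e, j, d, i, c, f, k, b, g, h); the graph is connected.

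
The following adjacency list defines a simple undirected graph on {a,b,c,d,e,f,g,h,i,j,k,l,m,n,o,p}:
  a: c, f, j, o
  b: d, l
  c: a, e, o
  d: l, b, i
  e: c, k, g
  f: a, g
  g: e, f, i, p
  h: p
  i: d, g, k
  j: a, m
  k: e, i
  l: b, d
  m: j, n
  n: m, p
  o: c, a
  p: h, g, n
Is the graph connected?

Starting from a and exploring outward reaches every vertex (a, f, j, o, c, g, m, e, i, p, n, k, d, h, l, b); the graph is connected.

Yes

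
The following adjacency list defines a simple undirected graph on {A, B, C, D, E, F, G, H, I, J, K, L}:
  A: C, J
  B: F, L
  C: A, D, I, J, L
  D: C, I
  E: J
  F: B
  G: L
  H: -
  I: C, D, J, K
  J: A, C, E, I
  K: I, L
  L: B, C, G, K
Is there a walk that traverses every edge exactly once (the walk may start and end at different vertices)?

Degrees: A:2, B:2, C:5, D:2, E:1, F:1, G:1, H:0, I:4, J:4, K:2, L:4
Odd-degree vertices: C, E, F, G (4 total).
With 4 odd-degree vertices (more than two), no single trail can use every edge.

No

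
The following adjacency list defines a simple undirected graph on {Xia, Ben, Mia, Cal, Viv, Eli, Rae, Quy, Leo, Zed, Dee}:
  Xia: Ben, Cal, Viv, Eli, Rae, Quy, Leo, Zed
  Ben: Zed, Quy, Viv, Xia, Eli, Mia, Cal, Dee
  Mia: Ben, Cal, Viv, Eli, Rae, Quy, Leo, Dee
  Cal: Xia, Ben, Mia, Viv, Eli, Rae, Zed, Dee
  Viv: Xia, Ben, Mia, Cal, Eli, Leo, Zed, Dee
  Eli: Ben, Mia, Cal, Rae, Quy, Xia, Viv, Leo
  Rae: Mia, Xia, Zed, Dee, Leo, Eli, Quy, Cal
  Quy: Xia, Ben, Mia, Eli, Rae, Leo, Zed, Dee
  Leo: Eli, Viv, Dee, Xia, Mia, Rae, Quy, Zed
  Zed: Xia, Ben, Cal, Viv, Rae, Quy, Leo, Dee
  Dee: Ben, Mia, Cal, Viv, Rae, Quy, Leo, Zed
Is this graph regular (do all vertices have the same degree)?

Yes

Degrees: Xia:8, Ben:8, Mia:8, Cal:8, Viv:8, Eli:8, Rae:8, Quy:8, Leo:8, Zed:8, Dee:8
Every vertex has degree 8, so the graph is 8-regular.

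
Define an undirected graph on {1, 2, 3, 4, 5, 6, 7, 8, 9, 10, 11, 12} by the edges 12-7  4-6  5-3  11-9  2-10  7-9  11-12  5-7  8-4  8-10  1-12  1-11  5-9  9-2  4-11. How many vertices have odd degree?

6

Degrees: 1:2, 2:2, 3:1, 4:3, 5:3, 6:1, 7:3, 8:2, 9:4, 10:2, 11:4, 12:3
Odd-degree vertices: 3, 4, 5, 6, 7, 12.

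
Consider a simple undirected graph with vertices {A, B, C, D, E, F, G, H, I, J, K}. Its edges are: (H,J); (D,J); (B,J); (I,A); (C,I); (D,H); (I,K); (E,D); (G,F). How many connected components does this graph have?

Component: {F, G}
Component: {A, C, I, K}
Component: {B, D, E, H, J}

3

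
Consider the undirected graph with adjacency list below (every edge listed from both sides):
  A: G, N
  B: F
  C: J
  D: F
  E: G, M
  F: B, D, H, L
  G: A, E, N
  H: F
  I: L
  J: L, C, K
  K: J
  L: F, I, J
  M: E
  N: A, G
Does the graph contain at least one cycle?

|V| = 14, |E| = 13, number of components = 2.
Since 13 > 14 - 2, a cycle must exist; for instance A-G-N-A.

Yes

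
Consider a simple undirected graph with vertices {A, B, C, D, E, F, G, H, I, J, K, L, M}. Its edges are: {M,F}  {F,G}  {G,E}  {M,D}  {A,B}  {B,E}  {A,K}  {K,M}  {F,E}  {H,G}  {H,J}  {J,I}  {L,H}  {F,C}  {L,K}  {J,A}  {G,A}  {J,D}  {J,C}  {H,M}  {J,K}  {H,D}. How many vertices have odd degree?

4

Degrees: A:4, B:2, C:2, D:3, E:3, F:4, G:4, H:5, I:1, J:6, K:4, L:2, M:4
Odd-degree vertices: D, E, H, I.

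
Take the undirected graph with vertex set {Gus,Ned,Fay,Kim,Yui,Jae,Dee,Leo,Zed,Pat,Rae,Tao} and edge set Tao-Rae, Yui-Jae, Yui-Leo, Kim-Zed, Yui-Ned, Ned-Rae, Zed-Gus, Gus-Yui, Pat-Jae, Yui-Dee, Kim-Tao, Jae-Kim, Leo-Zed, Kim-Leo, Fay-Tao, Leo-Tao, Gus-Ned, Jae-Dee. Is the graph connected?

Starting from Gus and exploring outward reaches every vertex (Gus, Yui, Ned, Zed, Dee, Leo, Jae, Rae, Kim, Tao, Pat, Fay); the graph is connected.

Yes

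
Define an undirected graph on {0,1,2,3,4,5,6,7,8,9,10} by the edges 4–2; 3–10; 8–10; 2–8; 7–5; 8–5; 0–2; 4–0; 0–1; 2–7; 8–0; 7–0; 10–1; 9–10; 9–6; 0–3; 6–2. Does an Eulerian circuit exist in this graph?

No

Degrees: 0:6, 1:2, 2:5, 3:2, 4:2, 5:2, 6:2, 7:3, 8:4, 9:2, 10:4
Vertices with odd degree: 2, 7. An Eulerian circuit requires all degrees even.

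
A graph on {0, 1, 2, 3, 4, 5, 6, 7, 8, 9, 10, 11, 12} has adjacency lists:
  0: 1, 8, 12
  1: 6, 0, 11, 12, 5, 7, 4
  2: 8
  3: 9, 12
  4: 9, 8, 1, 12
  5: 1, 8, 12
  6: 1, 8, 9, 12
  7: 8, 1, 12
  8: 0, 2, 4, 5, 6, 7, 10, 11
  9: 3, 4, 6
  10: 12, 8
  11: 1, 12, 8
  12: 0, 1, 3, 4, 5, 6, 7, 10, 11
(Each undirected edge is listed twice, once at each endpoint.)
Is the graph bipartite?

7-1-12-7 is an odd cycle (length 3), and a bipartite graph can contain only even cycles.

No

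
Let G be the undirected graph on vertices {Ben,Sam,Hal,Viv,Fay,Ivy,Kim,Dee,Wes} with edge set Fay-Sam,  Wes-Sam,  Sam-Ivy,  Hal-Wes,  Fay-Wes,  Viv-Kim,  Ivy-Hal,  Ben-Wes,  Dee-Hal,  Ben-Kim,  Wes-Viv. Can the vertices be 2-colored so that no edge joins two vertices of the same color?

No

The cycle Sam-Fay-Wes-Sam has length 3, which is odd, so the graph is not bipartite.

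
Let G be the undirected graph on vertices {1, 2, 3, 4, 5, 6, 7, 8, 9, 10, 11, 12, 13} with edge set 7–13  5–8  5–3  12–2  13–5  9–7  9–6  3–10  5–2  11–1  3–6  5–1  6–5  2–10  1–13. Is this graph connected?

Component: {4}
Component: {1, 2, 3, 5, 6, 7, 8, 9, 10, 11, 12, 13}
No edge joins these 2 groups, so the graph is disconnected.

No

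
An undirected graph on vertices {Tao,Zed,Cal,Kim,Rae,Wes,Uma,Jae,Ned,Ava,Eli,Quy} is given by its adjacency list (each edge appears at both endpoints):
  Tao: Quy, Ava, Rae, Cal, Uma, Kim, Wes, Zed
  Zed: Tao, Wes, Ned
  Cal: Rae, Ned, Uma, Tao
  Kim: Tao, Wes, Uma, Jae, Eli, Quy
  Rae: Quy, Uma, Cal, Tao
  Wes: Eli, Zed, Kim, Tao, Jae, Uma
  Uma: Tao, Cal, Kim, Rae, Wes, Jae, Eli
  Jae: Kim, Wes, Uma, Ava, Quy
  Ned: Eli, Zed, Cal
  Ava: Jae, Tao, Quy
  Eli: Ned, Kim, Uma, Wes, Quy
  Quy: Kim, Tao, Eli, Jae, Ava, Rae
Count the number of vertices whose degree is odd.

6

Degrees: Tao:8, Zed:3, Cal:4, Kim:6, Rae:4, Wes:6, Uma:7, Jae:5, Ned:3, Ava:3, Eli:5, Quy:6
Odd-degree vertices: Zed, Uma, Jae, Ned, Ava, Eli.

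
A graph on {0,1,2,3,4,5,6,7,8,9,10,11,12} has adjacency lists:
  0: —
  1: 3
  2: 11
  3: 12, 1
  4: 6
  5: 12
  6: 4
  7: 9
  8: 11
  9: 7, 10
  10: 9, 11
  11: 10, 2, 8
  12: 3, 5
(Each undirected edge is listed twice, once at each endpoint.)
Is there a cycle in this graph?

|V| = 13, |E| = 9, number of components = 4.
Since 9 = 13 - 4, the graph is a forest and contains no cycle.

No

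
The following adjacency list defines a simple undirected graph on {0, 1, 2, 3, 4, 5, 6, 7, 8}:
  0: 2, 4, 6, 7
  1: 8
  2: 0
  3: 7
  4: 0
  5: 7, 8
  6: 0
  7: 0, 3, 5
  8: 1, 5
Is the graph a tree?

The graph has 9 vertices and 8 edges.
Connected and |E| = |V| - 1, which characterizes a tree.

Yes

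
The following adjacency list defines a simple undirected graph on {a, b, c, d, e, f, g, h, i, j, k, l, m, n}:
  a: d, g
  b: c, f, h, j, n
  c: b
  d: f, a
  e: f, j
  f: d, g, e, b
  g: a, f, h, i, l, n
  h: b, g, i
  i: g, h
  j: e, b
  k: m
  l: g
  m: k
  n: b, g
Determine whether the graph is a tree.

|V| = 14, |E| = 17.
It is not connected, so it is not a tree.

No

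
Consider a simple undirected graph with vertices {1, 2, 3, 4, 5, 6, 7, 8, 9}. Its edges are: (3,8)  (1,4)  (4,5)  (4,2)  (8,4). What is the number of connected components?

4

Component: {6}
Component: {7}
Component: {9}
Component: {1, 2, 3, 4, 5, 8}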